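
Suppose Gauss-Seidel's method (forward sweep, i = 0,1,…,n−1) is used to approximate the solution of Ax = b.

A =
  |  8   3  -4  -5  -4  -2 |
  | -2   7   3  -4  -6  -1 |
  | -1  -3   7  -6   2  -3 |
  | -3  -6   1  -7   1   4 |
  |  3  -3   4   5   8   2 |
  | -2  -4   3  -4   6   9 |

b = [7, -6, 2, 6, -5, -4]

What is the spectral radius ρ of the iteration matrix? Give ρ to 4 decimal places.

1.2912

Diagonal D = diag(8, 7, 7, -7, 8, 9); L, U strict lower/upper.
Gauss-Seidel: T = -(D+L)⁻¹U, row 0 first, T[0,1] = -(3)/(8) = -0.3750; later rows by forward substitution.
  T[0,:] = [+0.0000 -0.3750 +0.5000 +0.6250 +0.5000 +0.2500]
  T[1,:] = [+0.0000 -0.1071 -0.2857 +0.7500 +1.0000 +0.2143]
  T[2,:] = [+0.0000 -0.0995 -0.0510 +1.2679 +0.2143 +0.5561]
  T[3,:] = [+0.0000 +0.2383 +0.0233 -0.7296 -0.8980 +0.3601]
  T[4,:] = [+0.0000 +0.0012 -0.2837 -0.1311 +0.6416 -0.7665]
  T[5,:] = [+0.0000 +0.0073 +0.2006 -0.1873 -0.3427 +0.6364]
|eigenvalues of T|: 1.2912, 0.9437, 0.1319, 0.0825, 0.0825, 0.0000.
ρ(T) = max|λ| = 1.2912; 1.2912 > 1: divergent.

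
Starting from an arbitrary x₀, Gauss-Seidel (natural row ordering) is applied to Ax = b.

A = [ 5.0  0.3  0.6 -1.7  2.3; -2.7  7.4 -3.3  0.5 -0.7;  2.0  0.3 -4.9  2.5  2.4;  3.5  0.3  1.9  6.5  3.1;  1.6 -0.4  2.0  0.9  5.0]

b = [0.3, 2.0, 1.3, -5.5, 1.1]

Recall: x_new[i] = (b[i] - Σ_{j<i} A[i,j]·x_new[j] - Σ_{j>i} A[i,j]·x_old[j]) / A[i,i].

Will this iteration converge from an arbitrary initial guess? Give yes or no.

A = D + L + U where D = diag(5, 7.4, -4.9, 6.5, 5).
T_GS = -(D+L)⁻¹U: row 0 first, T[0,4] = -(2.3)/(5) = -0.4600; later rows by forward substitution.
  T[0,:] = [+0.0000  -0.0600  -0.1200  +0.3400  -0.4600]
  T[1,:] = [+0.0000  -0.0219  +0.4022  +0.0565  -0.0732]
  T[2,:] = [+0.0000  -0.0258  -0.0244  +0.6524  +0.2976]
  T[3,:] = [+0.0000  +0.0409  +0.0532  -0.3764  -0.3128]
  T[4,:] = [+0.0000  +0.0204  +0.0707  -0.2975  +0.0786]
|λ(T)| sorted: 0.5885, 0.2195, 0.1401, 0.1151, 0.0000.
spectral radius ρ = 0.5885; 0.5885 < 1 ⇒ converges.

yes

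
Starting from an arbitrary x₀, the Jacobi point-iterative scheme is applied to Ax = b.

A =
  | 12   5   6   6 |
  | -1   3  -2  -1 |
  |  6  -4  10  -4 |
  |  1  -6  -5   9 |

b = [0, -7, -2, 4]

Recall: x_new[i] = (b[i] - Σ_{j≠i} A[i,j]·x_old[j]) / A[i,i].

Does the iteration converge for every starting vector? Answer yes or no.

no

A = D + L + U where D = diag(12, 3, 10, 9).
Jacobi T = -D⁻¹(L+U): T[1,2] = -(-2)/(3) = +0.6667; T[1,1] = 0.
  T[0,:] = [+0.0000, -0.4167, -0.5000, -0.5000]
  T[1,:] = [+0.3333, +0.0000, +0.6667, +0.3333]
  T[2,:] = [-0.6000, +0.4000, +0.0000, +0.4000]
  T[3,:] = [-0.1111, +0.6667, +0.5556, +0.0000]
|eigenvalues of T|: 1.1658, 0.6209, 0.3049, 0.3049.
ρ(T) = max|λ| = 1.1658; 1.1658 > 1, so it fails to converge.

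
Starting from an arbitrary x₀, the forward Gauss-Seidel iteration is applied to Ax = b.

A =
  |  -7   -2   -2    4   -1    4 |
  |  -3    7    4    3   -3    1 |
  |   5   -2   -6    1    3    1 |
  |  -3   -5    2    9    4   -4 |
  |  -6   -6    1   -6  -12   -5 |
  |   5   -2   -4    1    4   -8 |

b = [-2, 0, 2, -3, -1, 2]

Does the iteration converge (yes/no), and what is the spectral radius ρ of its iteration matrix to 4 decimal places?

no, ρ = 1.1447

Let D = diag(-7, 7, -6, 9, -12, -8); L, U the strict triangles.
T_GS = -(D+L)⁻¹U: row 0 first, T[0,3] = -(4)/(-7) = +0.5714; later rows by forward substitution.
  T[0,:] = [+0.0000, -0.2857, -0.2857, +0.5714, -0.1429, +0.5714]
  T[1,:] = [+0.0000, -0.1224, -0.6939, -0.1837, +0.3673, +0.1020]
  T[2,:] = [+0.0000, -0.1973, -0.0068, +0.7041, +0.2585, +0.6088]
  T[3,:] = [+0.0000, -0.1194, -0.4792, -0.0680, -0.3454, +0.5563]
  T[4,:] = [+0.0000, +0.2474, +0.7288, -0.1012, +0.0820, -0.9808]
  T[5,:] = [+0.0000, +0.0594, +0.3028, -0.0081, -0.3125, -0.3937]
eigenvalue magnitudes: 1.1447, 0.4409, 0.4409, 0.1527, 0.0927, 0.0000.
ρ = 1.1447; 1.1447 > 1: divergent.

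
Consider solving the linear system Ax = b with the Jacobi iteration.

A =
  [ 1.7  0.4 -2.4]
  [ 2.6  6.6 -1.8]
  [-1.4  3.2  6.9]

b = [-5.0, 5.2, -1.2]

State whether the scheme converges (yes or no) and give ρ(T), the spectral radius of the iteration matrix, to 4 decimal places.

yes, ρ = 0.7586

Write A = D+L+U with D = diag(1.7, 6.6, 6.9).
Jacobi: T = -D⁻¹(L+U), T[2,0] = -(-1.4)/(6.9) = +0.2029; T[2,2] = 0.
  T[0,:] = [+0.0000, -0.2353, +1.4118]
  T[1,:] = [-0.3939, +0.0000, +0.2727]
  T[2,:] = [+0.2029, -0.4638, +0.0000]
eigenvalue magnitudes: 0.7586, 0.5682, 0.5682.
spectral radius ρ = 0.7586; 0.7586 < 1 ⇒ converges.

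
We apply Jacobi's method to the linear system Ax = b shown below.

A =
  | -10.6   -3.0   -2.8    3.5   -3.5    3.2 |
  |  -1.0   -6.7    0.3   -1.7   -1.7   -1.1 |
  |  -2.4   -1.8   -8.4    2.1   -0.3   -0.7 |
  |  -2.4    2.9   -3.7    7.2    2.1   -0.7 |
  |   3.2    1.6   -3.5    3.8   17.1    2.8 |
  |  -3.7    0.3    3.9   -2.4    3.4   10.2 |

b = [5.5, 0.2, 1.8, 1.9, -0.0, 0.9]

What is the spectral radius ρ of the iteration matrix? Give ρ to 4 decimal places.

0.8686

Diagonal D = diag(-10.6, -6.7, -8.4, 7.2, 17.1, 10.2); L, U strict lower/upper.
Jacobi: T = -D⁻¹(L+U), T[3,4] = -(2.1)/(7.2) = -0.2917; T[3,3] = 0.
  T[0,:] = [+0.0000 -0.2830 -0.2642 +0.3302 -0.3302 +0.3019]
  T[1,:] = [-0.1493 +0.0000 +0.0448 -0.2537 -0.2537 -0.1642]
  T[2,:] = [-0.2857 -0.2143 +0.0000 +0.2500 -0.0357 -0.0833]
  T[3,:] = [+0.3333 -0.4028 +0.5139 +0.0000 -0.2917 +0.0972]
  T[4,:] = [-0.1871 -0.0936 +0.2047 -0.2222 +0.0000 -0.1637]
  T[5,:] = [+0.3627 -0.0294 -0.3824 +0.2353 -0.3333 +0.0000]
eigenvalue magnitudes: 0.8686, 0.5524, 0.5524, 0.4442, 0.2952, 0.0763.
ρ = 0.8686; 0.8686 < 1 ⇒ converges.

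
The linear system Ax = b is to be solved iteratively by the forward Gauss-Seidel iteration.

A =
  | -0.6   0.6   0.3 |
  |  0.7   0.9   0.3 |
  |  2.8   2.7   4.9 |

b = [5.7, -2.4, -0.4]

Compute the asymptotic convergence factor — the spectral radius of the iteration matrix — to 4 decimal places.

0.8816

Write A = D+L+U with D = diag(-0.6, 0.9, 4.9).
GS T = -(D+L)⁻¹U: row 0 first, T[0,1] = -(0.6)/(-0.6) = +1.0000; later rows by forward substitution.
  T[0,:] = [+0.0000, +1.0000, +0.5000]
  T[1,:] = [+0.0000, -0.7778, -0.7222]
  T[2,:] = [+0.0000, -0.1429, +0.1122]
|λ(T)| sorted: 0.8816, 0.2161, 0.0000.
spectral radius ρ = 0.8816; 0.8816 < 1: convergent.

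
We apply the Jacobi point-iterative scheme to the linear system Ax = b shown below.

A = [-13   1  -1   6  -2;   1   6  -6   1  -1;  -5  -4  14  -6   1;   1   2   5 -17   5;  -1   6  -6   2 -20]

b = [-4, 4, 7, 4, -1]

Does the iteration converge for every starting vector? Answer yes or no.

yes

Write A = D+L+U with D = diag(-13, 6, 14, -17, -20).
Jacobi T = -D⁻¹(L+U): T[0,1] = -(1)/(-13) = +0.0769; T[0,0] = 0.
  T[0,:] = [+0.0000, +0.0769, -0.0769, +0.4615, -0.1538]
  T[1,:] = [-0.1667, +0.0000, +1.0000, -0.1667, +0.1667]
  T[2,:] = [+0.3571, +0.2857, +0.0000, +0.4286, -0.0714]
  T[3,:] = [+0.0588, +0.1176, +0.2941, +0.0000, +0.2941]
  T[4,:] = [-0.0500, +0.3000, -0.3000, +0.1000, +0.0000]
moduli |λ_i(T)| = 0.7408, 0.5888, 0.4064, 0.2741, 0.2741.
ρ(T) = max|λ| = 0.7408; 0.7408 < 1 ⇒ converges.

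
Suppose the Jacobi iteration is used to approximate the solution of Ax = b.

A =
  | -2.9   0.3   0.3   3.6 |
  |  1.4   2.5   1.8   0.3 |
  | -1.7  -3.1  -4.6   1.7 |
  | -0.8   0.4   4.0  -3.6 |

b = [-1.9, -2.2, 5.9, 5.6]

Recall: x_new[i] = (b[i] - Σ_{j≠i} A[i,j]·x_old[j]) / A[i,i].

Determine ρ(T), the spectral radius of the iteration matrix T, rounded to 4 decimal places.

Split A = D + L + U, D = diag(-2.9, 2.5, -4.6, -3.6).
T_J = -D⁻¹(L+U): T[2,0] = -(-1.7)/(-4.6) = -0.3696; T[2,2] = 0.
  T[0,:] = [+0.0000, +0.1034, +0.1034, +1.2414]
  T[1,:] = [-0.5600, +0.0000, -0.7200, -0.1200]
  T[2,:] = [-0.3696, -0.6739, +0.0000, +0.3696]
  T[3,:] = [-0.2222, +0.1111, +1.1111, +0.0000]
|eigenvalues of T|: 1.1887, 0.9232, 0.8108, 0.8108.
ρ = 1.1887; 1.1887 > 1: divergent.

1.1887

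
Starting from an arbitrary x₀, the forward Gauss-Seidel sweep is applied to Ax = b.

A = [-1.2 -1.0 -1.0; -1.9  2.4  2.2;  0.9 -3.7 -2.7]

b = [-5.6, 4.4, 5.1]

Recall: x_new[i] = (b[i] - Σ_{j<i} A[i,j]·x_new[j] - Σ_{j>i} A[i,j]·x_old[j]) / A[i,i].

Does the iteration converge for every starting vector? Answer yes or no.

no

Write A = D+L+U with D = diag(-1.2, 2.4, -2.7).
Gauss-Seidel: T = -(D+L)⁻¹U, row 0 first, T[0,2] = -(-1)/(-1.2) = -0.8333; later rows by forward substitution.
  T[0,:] = [+0.0000 -0.8333 -0.8333]
  T[1,:] = [+0.0000 -0.6597 -1.5764]
  T[2,:] = [+0.0000 +0.6263 +1.8825]
|roots of det(T-λI)|: 1.4041, 0.1813, 0.0000.
ρ = 1.4041; 1.4041 > 1 ⇒ diverges.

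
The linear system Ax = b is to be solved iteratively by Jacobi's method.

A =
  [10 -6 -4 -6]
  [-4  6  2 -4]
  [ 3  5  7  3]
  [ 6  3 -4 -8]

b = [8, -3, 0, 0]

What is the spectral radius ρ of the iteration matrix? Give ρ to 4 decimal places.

Write A = D+L+U with D = diag(10, 6, 7, -8).
T_J = -D⁻¹(L+U): T[1,3] = -(-4)/(6) = +0.6667; T[1,1] = 0.
  T[0,:] = [+0.0000  +0.6000  +0.4000  +0.6000]
  T[1,:] = [+0.6667  +0.0000  -0.3333  +0.6667]
  T[2,:] = [-0.4286  -0.7143  +0.0000  -0.4286]
  T[3,:] = [+0.7500  +0.3750  -0.5000  +0.0000]
eigenvalue magnitudes: 1.3580, 0.6968, 0.6968, 0.0162.
ρ(T) = max|λ| = 1.3580; 1.3580 > 1: divergent.

1.3580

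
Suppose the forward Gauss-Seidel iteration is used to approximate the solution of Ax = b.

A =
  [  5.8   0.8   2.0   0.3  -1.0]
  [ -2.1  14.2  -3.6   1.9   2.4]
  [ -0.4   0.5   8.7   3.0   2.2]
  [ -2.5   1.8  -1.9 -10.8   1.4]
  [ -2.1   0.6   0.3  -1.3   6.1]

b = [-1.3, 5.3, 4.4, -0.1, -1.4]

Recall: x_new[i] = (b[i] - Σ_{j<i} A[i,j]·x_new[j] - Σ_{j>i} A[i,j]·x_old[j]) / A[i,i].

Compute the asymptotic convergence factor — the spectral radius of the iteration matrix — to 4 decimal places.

0.2355

Split A = D + L + U, D = diag(5.8, 14.2, 8.7, -10.8, 6.1).
GS T = -(D+L)⁻¹U: row 0 first, T[0,2] = -(2)/(5.8) = -0.3448; later rows by forward substitution.
  T[0,:] = [+0.0000  -0.1379  -0.3448  -0.0517  +0.1724]
  T[1,:] = [+0.0000  -0.0204  +0.2025  -0.1415  -0.1435]
  T[2,:] = [+0.0000  -0.0052  -0.0275  -0.3391  -0.2367]
  T[3,:] = [+0.0000  +0.0294  +0.1184  +0.0481  +0.1074]
  T[4,:] = [+0.0000  -0.0390  -0.1120  +0.0230  +0.1080]
|eigenvalues of T|: 0.2355, 0.1870, 0.1870, 0.0653, 0.0000.
spectral radius ρ = 0.2355; 0.2355 < 1, so it converges for any x₀.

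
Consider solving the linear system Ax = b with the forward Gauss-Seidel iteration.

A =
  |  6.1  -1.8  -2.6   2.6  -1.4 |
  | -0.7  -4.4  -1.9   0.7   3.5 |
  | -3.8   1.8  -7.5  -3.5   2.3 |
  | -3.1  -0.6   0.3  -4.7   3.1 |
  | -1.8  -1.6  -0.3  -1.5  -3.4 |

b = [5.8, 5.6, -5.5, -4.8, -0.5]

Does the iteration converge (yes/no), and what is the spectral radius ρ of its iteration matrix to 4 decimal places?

yes, ρ = 0.8919

A = D + L + U where D = diag(6.1, -4.4, -7.5, -4.7, -3.4).
Gauss-Seidel: T = -(D+L)⁻¹U, row 0 first, T[0,3] = -(2.6)/(6.1) = -0.4262; later rows by forward substitution.
  T[0,:] = [+0.0000, +0.2951, +0.4262, -0.4262, +0.2295]
  T[1,:] = [+0.0000, -0.0469, -0.4996, +0.2269, +0.7589]
  T[2,:] = [+0.0000, -0.1608, -0.3359, -0.1963, +0.3725]
  T[3,:] = [+0.0000, -0.1989, -0.2388, +0.2396, +0.4351]
  T[4,:] = [+0.0000, -0.0322, +0.1445, +0.0305, -0.7035]
|roots of det(T-λI)|: 0.8919, 0.3368, 0.2629, 0.2629, 0.0000.
ρ(T) = max|λ| = 0.8919; 0.8919 < 1: convergent.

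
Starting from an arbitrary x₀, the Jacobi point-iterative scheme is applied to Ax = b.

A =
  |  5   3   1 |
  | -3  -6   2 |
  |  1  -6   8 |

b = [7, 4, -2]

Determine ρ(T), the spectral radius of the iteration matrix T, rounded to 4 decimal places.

0.8336

A = D + L + U where D = diag(5, -6, 8).
T_J = -D⁻¹(L+U): T[1,0] = -(-3)/(-6) = -0.5000; T[1,1] = 0.
  T[0,:] = [+0.0000  -0.6000  -0.2000]
  T[1,:] = [-0.5000  +0.0000  +0.3333]
  T[2,:] = [-0.1250  +0.7500  +0.0000]
|eigenvalues of T|: 0.8336, 0.6487, 0.1849.
spectral radius ρ = 0.8336; 0.8336 < 1: convergent.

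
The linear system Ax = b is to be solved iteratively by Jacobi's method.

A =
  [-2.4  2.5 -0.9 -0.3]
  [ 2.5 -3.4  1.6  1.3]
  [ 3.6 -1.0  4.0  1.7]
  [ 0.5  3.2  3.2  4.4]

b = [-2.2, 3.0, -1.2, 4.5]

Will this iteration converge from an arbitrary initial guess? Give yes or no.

no

Write A = D+L+U with D = diag(-2.4, -3.4, 4, 4.4).
Jacobi T = -D⁻¹(L+U): T[3,2] = -(3.2)/(4.4) = -0.7273; T[3,3] = 0.
  T[0,:] = [+0.0000, +1.0417, -0.3750, -0.1250]
  T[1,:] = [+0.7353, +0.0000, +0.4706, +0.3824]
  T[2,:] = [-0.9000, +0.2500, +0.0000, -0.4250]
  T[3,:] = [-0.1136, -0.7273, -0.7273, +0.0000]
eigenvalue magnitudes: 1.2974, 0.8426, 0.3615, 0.0933.
ρ(T) = max|λ| = 1.2974; 1.2974 > 1, so it fails to converge.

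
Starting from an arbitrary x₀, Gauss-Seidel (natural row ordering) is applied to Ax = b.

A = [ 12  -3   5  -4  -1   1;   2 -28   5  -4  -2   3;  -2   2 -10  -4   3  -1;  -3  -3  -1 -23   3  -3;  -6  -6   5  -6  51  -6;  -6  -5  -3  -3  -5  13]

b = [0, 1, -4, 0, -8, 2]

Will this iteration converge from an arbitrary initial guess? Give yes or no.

yes

A = D + L + U where D = diag(12, -28, -10, -23, 51, 13).
Gauss-Seidel: T = -(D+L)⁻¹U, row 0 first, T[0,1] = -(-3)/(12) = +0.2500; later rows by forward substitution.
  T[0,:] = [+0.0000 +0.2500 -0.4167 +0.3333 +0.0833 -0.0833]
  T[1,:] = [+0.0000 +0.0179 +0.1488 -0.1190 -0.0655 +0.1012]
  T[2,:] = [+0.0000 -0.0464 +0.1131 -0.4905 +0.2702 -0.0631]
  T[3,:] = [+0.0000 -0.0329 +0.0300 -0.0066 +0.1164 -0.1300]
  T[4,:] = [+0.0000 +0.0322 -0.0391 +0.0725 -0.0107 +0.1106]
  T[5,:] = [+0.0000 +0.1163 -0.1171 +0.0212 +0.0984 -0.0016]
moduli |λ_i(T)| = 0.2402, 0.1982, 0.1982, 0.1636, 0.0819, 0.0000.
spectral radius ρ = 0.2402; 0.2402 < 1: convergent.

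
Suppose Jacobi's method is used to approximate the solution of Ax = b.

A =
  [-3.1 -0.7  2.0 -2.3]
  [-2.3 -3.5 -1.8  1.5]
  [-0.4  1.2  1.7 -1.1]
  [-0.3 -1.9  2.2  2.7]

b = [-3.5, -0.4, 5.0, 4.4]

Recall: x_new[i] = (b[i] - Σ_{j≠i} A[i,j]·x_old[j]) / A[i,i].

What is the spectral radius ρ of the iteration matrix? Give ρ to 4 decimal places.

Write A = D+L+U with D = diag(-3.1, -3.5, 1.7, 2.7).
T_J = -D⁻¹(L+U): T[2,0] = -(-0.4)/(1.7) = +0.2353; T[2,2] = 0.
  T[0,:] = [+0.0000  -0.2258  +0.6452  -0.7419]
  T[1,:] = [-0.6571  +0.0000  -0.5143  +0.4286]
  T[2,:] = [+0.2353  -0.7059  +0.0000  +0.6471]
  T[3,:] = [+0.1111  +0.7037  -0.8148  +0.0000]
moduli |λ_i(T)| = 1.1331, 0.8310, 0.8310, 0.2788.
ρ = 1.1331; 1.1331 > 1: divergent.

1.1331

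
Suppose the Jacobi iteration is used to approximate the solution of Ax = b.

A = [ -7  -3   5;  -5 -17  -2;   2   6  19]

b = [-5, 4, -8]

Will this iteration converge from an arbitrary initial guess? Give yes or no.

yes

Split A = D + L + U, D = diag(-7, -17, 19).
Jacobi T = -D⁻¹(L+U): T[2,0] = -(2)/(19) = -0.1053; T[2,2] = 0.
  T[0,:] = [+0.0000  -0.4286  +0.7143]
  T[1,:] = [-0.2941  +0.0000  -0.1176]
  T[2,:] = [-0.1053  -0.3158  +0.0000]
eigenvalue magnitudes: 0.4675, 0.3613, 0.3613.
ρ = 0.4675; 0.4675 < 1 ⇒ converges.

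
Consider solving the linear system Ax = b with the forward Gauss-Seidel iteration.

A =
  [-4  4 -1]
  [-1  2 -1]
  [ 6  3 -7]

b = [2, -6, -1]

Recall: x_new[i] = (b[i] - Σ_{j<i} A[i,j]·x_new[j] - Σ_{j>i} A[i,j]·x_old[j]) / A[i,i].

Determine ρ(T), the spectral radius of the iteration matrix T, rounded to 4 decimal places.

Diagonal D = diag(-4, 2, -7); L, U strict lower/upper.
GS T = -(D+L)⁻¹U: row 0 first, T[0,1] = -(4)/(-4) = +1.0000; later rows by forward substitution.
  T[0,:] = [+0.0000  +1.0000  -0.2500]
  T[1,:] = [+0.0000  +0.5000  +0.3750]
  T[2,:] = [+0.0000  +1.0714  -0.0536]
moduli |λ_i(T)| = 0.9149, 0.4684, 0.0000.
ρ(T) = max|λ| = 0.9149; 0.9149 < 1: convergent.

0.9149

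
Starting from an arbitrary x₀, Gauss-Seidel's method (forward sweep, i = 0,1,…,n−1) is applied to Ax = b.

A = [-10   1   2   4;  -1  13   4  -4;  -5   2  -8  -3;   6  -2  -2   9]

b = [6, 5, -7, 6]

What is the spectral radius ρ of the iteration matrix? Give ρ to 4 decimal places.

A = D + L + U where D = diag(-10, 13, -8, 9).
Gauss-Seidel: T = -(D+L)⁻¹U, row 0 first, T[0,2] = -(2)/(-10) = +0.2000; later rows by forward substitution.
  T[0,:] = [+0.0000 +0.1000 +0.2000 +0.4000]
  T[1,:] = [+0.0000 +0.0077 -0.2923 +0.3385]
  T[2,:] = [+0.0000 -0.0606 -0.1981 -0.5404]
  T[3,:] = [+0.0000 -0.0784 -0.2423 -0.3115]
|roots of det(T-λI)|: 0.6246, 0.1110, 0.1110, 0.0000.
ρ = 0.6246; 0.6246 < 1: convergent.

0.6246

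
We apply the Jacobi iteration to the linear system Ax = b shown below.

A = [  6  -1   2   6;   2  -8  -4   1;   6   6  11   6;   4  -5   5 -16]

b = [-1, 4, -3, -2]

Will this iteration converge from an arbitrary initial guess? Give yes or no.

yes

Let D = diag(6, -8, 11, -16); L, U the strict triangles.
T_J = -D⁻¹(L+U): T[3,1] = -(-5)/(-16) = -0.3125; T[3,3] = 0.
  T[0,:] = [+0.0000  +0.1667  -0.3333  -1.0000]
  T[1,:] = [+0.2500  +0.0000  -0.5000  +0.1250]
  T[2,:] = [-0.5455  -0.5455  +0.0000  -0.5455]
  T[3,:] = [+0.2500  -0.3125  +0.3125  +0.0000]
|roots of det(T-λI)|: 0.8277, 0.6987, 0.6987, 0.5186.
ρ(T) = max|λ| = 0.8277; 0.8277 < 1: convergent.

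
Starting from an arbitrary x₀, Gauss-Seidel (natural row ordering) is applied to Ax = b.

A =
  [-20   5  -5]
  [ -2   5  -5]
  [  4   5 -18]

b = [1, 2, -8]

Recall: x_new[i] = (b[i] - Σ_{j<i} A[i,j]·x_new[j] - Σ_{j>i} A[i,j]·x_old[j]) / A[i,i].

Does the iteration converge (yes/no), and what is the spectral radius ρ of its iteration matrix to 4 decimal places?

Split A = D + L + U, D = diag(-20, 5, -18).
GS T = -(D+L)⁻¹U: row 0 first, T[0,2] = -(-5)/(-20) = -0.2500; later rows by forward substitution.
  T[0,:] = [+0.0000  +0.2500  -0.2500]
  T[1,:] = [+0.0000  +0.1000  +0.9000]
  T[2,:] = [+0.0000  +0.0833  +0.1944]
|roots of det(T-λI)|: 0.4251, 0.1307, 0.0000.
ρ(T) = max|λ| = 0.4251; 0.4251 < 1 ⇒ converges.

yes, ρ = 0.4251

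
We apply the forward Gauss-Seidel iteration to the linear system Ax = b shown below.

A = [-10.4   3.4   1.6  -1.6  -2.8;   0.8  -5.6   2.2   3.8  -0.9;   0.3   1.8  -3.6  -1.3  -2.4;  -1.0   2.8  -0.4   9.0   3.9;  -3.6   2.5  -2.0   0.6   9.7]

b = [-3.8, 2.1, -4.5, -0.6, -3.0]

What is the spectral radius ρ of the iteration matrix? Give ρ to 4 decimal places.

Diagonal D = diag(-10.4, -5.6, -3.6, 9, 9.7); L, U strict lower/upper.
GS T = -(D+L)⁻¹U: row 0 first, T[0,2] = -(1.6)/(-10.4) = +0.1538; later rows by forward substitution.
  T[0,:] = [+0.0000  +0.3269  +0.1538  -0.1538  -0.2692]
  T[1,:] = [+0.0000  +0.0467  +0.4148  +0.6566  -0.1992]
  T[2,:] = [+0.0000  +0.0506  +0.2202  -0.0456  -0.7887]
  T[3,:] = [+0.0000  +0.0240  -0.1022  -0.2234  -0.4363]
  T[4,:] = [+0.0000  +0.1182  +0.0019  -0.2219  -0.1842]
|roots of det(T-λI)|: 0.6617, 0.3720, 0.3720, 0.0815, 0.0000.
spectral radius ρ = 0.6617; 0.6617 < 1 ⇒ converges.

0.6617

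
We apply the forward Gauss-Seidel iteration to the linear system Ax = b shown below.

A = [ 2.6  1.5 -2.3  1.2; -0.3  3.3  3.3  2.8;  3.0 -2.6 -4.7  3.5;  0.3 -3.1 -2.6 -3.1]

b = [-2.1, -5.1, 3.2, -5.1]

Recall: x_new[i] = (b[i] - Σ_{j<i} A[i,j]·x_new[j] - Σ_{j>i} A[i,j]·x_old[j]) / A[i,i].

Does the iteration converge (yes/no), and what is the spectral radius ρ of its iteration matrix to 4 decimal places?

Let D = diag(2.6, 3.3, -4.7, -3.1); L, U the strict triangles.
GS T = -(D+L)⁻¹U: row 0 first, T[0,1] = -(1.5)/(2.6) = -0.5769; later rows by forward substitution.
  T[0,:] = [+0.0000  -0.5769  +0.8846  -0.4615]
  T[1,:] = [+0.0000  -0.0524  -0.9196  -0.8904]
  T[2,:] = [+0.0000  -0.3392  +1.0734  +0.9427]
  T[3,:] = [+0.0000  +0.2811  +0.1050  +0.0552]
|roots of det(T-λI)|: 1.2335, 0.1836, 0.1836, 0.0000.
spectral radius ρ = 1.2335; 1.2335 > 1: divergent.

no, ρ = 1.2335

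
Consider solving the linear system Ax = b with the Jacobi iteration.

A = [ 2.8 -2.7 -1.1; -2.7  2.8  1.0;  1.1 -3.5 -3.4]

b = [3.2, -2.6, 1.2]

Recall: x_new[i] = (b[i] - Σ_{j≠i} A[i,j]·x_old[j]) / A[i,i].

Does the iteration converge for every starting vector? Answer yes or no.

Let D = diag(2.8, 2.8, -3.4); L, U the strict triangles.
T_J = -D⁻¹(L+U): T[2,0] = -(1.1)/(-3.4) = +0.3235; T[2,2] = 0.
  T[0,:] = [+0.0000, +0.9643, +0.3929]
  T[1,:] = [+0.9643, +0.0000, -0.3571]
  T[2,:] = [+0.3235, -1.0294, +0.0000]
moduli |λ_i(T)| = 1.3411, 0.9458, 0.3953.
ρ(T) = max|λ| = 1.3411; 1.3411 > 1 ⇒ diverges.

no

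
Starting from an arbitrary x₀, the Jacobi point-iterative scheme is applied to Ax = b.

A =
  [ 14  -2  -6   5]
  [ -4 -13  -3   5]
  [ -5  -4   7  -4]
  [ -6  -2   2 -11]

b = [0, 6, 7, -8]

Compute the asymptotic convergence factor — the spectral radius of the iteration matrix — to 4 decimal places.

0.8466

Let D = diag(14, -13, 7, -11); L, U the strict triangles.
Jacobi T = -D⁻¹(L+U): T[2,3] = -(-4)/(7) = +0.5714; T[2,2] = 0.
  T[0,:] = [+0.0000  +0.1429  +0.4286  -0.3571]
  T[1,:] = [-0.3077  +0.0000  -0.2308  +0.3846]
  T[2,:] = [+0.7143  +0.5714  +0.0000  +0.5714]
  T[3,:] = [-0.5455  -0.1818  +0.1818  +0.0000]
|eigenvalues of T|: 0.8466, 0.5033, 0.5033, 0.1497.
spectral radius ρ = 0.8466; 0.8466 < 1 ⇒ converges.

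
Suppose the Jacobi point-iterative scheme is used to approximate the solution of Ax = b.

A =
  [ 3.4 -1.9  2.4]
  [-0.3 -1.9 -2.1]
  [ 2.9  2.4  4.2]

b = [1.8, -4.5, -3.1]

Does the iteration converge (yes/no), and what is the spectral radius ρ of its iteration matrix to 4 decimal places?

Split A = D + L + U, D = diag(3.4, -1.9, 4.2).
T_J = -D⁻¹(L+U): T[2,0] = -(2.9)/(4.2) = -0.6905; T[2,2] = 0.
  T[0,:] = [+0.0000 +0.5588 -0.7059]
  T[1,:] = [-0.1579 +0.0000 -1.1053]
  T[2,:] = [-0.6905 -0.5714 +0.0000]
|roots of det(T-λI)|: 1.1592, 0.7311, 0.4281.
spectral radius ρ = 1.1592; 1.1592 > 1, so it fails to converge.

no, ρ = 1.1592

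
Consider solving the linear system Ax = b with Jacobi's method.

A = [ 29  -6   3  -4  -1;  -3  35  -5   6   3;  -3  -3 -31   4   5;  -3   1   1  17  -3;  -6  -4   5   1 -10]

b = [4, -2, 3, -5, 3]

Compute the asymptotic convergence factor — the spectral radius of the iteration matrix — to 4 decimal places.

Write A = D+L+U with D = diag(29, 35, -31, 17, -10).
Jacobi: T = -D⁻¹(L+U), T[2,0] = -(-3)/(-31) = -0.0968; T[2,2] = 0.
  T[0,:] = [+0.0000  +0.2069  -0.1034  +0.1379  +0.0345]
  T[1,:] = [+0.0857  +0.0000  +0.1429  -0.1714  -0.0857]
  T[2,:] = [-0.0968  -0.0968  +0.0000  +0.1290  +0.1613]
  T[3,:] = [+0.1765  -0.0588  -0.0588  +0.0000  +0.1765]
  T[4,:] = [-0.6000  -0.4000  +0.5000  +0.1000  +0.0000]
eigenvalue magnitudes: 0.4032, 0.3100, 0.2033, 0.0585, 0.0585.
spectral radius ρ = 0.4032; 0.4032 < 1 ⇒ converges.

0.4032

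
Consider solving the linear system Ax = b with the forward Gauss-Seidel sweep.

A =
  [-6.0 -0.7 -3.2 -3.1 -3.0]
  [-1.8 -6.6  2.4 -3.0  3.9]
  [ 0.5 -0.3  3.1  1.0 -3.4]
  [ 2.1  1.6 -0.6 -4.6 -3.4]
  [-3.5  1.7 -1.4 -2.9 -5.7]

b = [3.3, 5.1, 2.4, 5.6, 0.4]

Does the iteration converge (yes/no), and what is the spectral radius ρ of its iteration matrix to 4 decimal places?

Diagonal D = diag(-6, -6.6, 3.1, -4.6, -5.7); L, U strict lower/upper.
T_GS = -(D+L)⁻¹U: row 0 first, T[0,4] = -(-3)/(-6) = -0.5000; later rows by forward substitution.
  T[0,:] = [+0.0000 -0.1167 -0.5333 -0.5167 -0.5000]
  T[1,:] = [+0.0000 +0.0318 +0.5091 -0.3136 +0.7273]
  T[2,:] = [+0.0000 +0.0219 +0.1353 -0.2696 +1.2478]
  T[3,:] = [+0.0000 -0.0450 -0.0840 -0.3098 -0.8772]
  T[4,:] = [+0.0000 +0.0987 +0.4889 +0.4475 +0.6637]
eigenvalue magnitudes: 1.1782, 0.5320, 0.5320, 0.0186, 0.0000.
spectral radius ρ = 1.1782; 1.1782 > 1: divergent.

no, ρ = 1.1782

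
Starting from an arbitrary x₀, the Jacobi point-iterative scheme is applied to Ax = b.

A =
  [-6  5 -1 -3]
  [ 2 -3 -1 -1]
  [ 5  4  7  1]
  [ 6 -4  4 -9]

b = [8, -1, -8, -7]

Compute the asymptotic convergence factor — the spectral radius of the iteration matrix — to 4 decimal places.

Diagonal D = diag(-6, -3, 7, -9); L, U strict lower/upper.
Jacobi: T = -D⁻¹(L+U), T[1,3] = -(-1)/(-3) = -0.3333; T[1,1] = 0.
  T[0,:] = [+0.0000, +0.8333, -0.1667, -0.5000]
  T[1,:] = [+0.6667, +0.0000, -0.3333, -0.3333]
  T[2,:] = [-0.7143, -0.5714, +0.0000, -0.1429]
  T[3,:] = [+0.6667, -0.4444, +0.4444, +0.0000]
|λ(T)| sorted: 1.1261, 0.7402, 0.6050, 0.6050.
ρ = 1.1261; 1.1261 > 1 ⇒ diverges.

1.1261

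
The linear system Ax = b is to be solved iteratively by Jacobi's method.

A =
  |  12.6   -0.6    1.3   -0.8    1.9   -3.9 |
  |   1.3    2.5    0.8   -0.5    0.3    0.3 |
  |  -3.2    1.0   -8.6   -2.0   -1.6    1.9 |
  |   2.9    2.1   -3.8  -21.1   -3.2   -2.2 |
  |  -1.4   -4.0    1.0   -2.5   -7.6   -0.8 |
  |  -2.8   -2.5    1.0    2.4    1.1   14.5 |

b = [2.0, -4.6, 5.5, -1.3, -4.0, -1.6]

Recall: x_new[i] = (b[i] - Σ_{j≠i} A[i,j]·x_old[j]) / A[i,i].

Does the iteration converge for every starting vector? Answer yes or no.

A = D + L + U where D = diag(12.6, 2.5, -8.6, -21.1, -7.6, 14.5).
Jacobi: T = -D⁻¹(L+U), T[2,1] = -(1)/(-8.6) = +0.1163; T[2,2] = 0.
  T[0,:] = [+0.0000, +0.0476, -0.1032, +0.0635, -0.1508, +0.3095]
  T[1,:] = [-0.5200, +0.0000, -0.3200, +0.2000, -0.1200, -0.1200]
  T[2,:] = [-0.3721, +0.1163, +0.0000, -0.2326, -0.1860, +0.2209]
  T[3,:] = [+0.1374, +0.0995, -0.1801, +0.0000, -0.1517, -0.1043]
  T[4,:] = [-0.1842, -0.5263, +0.1316, -0.3289, +0.0000, -0.1053]
  T[5,:] = [+0.1931, +0.1724, -0.0690, -0.1655, -0.0759, +0.0000]
|roots of det(T-λI)|: 0.5161, 0.4343, 0.3856, 0.3856, 0.3653, 0.0937.
ρ(T) = max|λ| = 0.5161; 0.5161 < 1 ⇒ converges.

yes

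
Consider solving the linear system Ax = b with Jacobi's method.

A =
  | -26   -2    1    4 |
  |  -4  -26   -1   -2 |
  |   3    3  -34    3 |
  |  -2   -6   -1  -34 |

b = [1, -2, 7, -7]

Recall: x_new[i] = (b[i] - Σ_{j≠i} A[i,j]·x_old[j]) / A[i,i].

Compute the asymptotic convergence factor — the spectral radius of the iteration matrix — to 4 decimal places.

Write A = D+L+U with D = diag(-26, -26, -34, -34).
Jacobi T = -D⁻¹(L+U): T[2,0] = -(3)/(-34) = +0.0882; T[2,2] = 0.
  T[0,:] = [+0.0000 -0.0769 +0.0385 +0.1538]
  T[1,:] = [-0.1538 +0.0000 -0.0385 -0.0769]
  T[2,:] = [+0.0882 +0.0882 +0.0000 +0.0882]
  T[3,:] = [-0.0588 -0.1765 -0.0294 +0.0000]
|λ(T)| sorted: 0.1948, 0.1274, 0.1274, 0.0583.
spectral radius ρ = 0.1948; 0.1948 < 1 ⇒ converges.

0.1948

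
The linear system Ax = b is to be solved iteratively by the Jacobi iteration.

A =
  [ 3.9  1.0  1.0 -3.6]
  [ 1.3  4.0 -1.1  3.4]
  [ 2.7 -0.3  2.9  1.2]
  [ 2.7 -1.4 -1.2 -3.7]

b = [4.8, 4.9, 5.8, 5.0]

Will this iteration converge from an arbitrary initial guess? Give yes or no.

Split A = D + L + U, D = diag(3.9, 4, 2.9, -3.7).
Jacobi T = -D⁻¹(L+U): T[2,0] = -(2.7)/(2.9) = -0.9310; T[2,2] = 0.
  T[0,:] = [+0.0000, -0.2564, -0.2564, +0.9231]
  T[1,:] = [-0.3250, +0.0000, +0.2750, -0.8500]
  T[2,:] = [-0.9310, +0.1034, +0.0000, -0.4138]
  T[3,:] = [+0.7297, -0.3784, -0.3243, +0.0000]
eigenvalue magnitudes: 1.4390, 0.8469, 0.2990, 0.2990.
ρ(T) = max|λ| = 1.4390; 1.4390 > 1 ⇒ diverges.

no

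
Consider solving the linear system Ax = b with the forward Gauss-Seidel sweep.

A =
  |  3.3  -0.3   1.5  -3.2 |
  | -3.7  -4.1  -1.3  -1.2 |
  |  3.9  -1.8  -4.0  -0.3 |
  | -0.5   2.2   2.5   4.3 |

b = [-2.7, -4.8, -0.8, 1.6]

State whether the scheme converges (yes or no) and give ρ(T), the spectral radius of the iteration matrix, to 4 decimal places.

yes, ρ = 0.8848

Diagonal D = diag(3.3, -4.1, -4, 4.3); L, U strict lower/upper.
Gauss-Seidel: T = -(D+L)⁻¹U, row 0 first, T[0,3] = -(-3.2)/(3.3) = +0.9697; later rows by forward substitution.
  T[0,:] = [+0.0000 +0.0909 -0.4545 +0.9697]
  T[1,:] = [+0.0000 -0.0820 +0.0931 -1.1678]
  T[2,:] = [+0.0000 +0.1256 -0.4851 +1.3960]
  T[3,:] = [+0.0000 -0.0205 +0.1815 -0.1014]
|λ(T)| sorted: 0.8848, 0.2176, 0.0013, 0.0000.
ρ = 0.8848; 0.8848 < 1 ⇒ converges.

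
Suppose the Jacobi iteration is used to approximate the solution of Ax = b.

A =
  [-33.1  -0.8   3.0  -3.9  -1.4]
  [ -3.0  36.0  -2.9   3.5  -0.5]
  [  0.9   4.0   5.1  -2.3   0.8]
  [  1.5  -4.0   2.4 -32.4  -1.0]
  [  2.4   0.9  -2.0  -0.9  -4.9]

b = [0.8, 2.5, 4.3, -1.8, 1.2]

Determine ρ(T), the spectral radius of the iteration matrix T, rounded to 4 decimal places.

Write A = D+L+U with D = diag(-33.1, 36, 5.1, -32.4, -4.9).
Jacobi T = -D⁻¹(L+U): T[4,1] = -(0.9)/(-4.9) = +0.1837; T[4,4] = 0.
  T[0,:] = [+0.0000  -0.0242  +0.0906  -0.1178  -0.0423]
  T[1,:] = [+0.0833  +0.0000  +0.0806  -0.0972  +0.0139]
  T[2,:] = [-0.1765  -0.7843  +0.0000  +0.4510  -0.1569]
  T[3,:] = [+0.0463  -0.1235  +0.0741  +0.0000  -0.0309]
  T[4,:] = [+0.4898  +0.1837  -0.4082  -0.1837  +0.0000]
|eigenvalues of T|: 0.2048, 0.1694, 0.1694, 0.1481, 0.1481.
ρ(T) = max|λ| = 0.2048; 0.2048 < 1, so it converges for any x₀.

0.2048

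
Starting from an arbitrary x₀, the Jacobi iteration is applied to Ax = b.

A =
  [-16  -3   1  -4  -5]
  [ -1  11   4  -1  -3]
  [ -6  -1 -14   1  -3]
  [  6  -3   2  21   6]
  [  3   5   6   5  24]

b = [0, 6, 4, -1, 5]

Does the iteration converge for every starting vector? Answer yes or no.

Diagonal D = diag(-16, 11, -14, 21, 24); L, U strict lower/upper.
Jacobi: T = -D⁻¹(L+U), T[1,3] = -(-1)/(11) = +0.0909; T[1,1] = 0.
  T[0,:] = [+0.0000, -0.1875, +0.0625, -0.2500, -0.3125]
  T[1,:] = [+0.0909, +0.0000, -0.3636, +0.0909, +0.2727]
  T[2,:] = [-0.4286, -0.0714, +0.0000, +0.0714, -0.2143]
  T[3,:] = [-0.2857, +0.1429, -0.0952, +0.0000, -0.2857]
  T[4,:] = [-0.1250, -0.2083, -0.2500, -0.2083, +0.0000]
eigenvalue magnitudes: 0.5520, 0.4375, 0.4375, 0.1749, 0.1472.
spectral radius ρ = 0.5520; 0.5520 < 1: convergent.

yes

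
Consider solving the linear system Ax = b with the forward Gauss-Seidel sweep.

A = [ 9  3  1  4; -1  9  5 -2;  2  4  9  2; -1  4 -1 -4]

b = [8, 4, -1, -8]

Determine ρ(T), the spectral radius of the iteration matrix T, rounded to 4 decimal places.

Diagonal D = diag(9, 9, 9, -4); L, U strict lower/upper.
GS T = -(D+L)⁻¹U: row 0 first, T[0,3] = -(4)/(9) = -0.4444; later rows by forward substitution.
  T[0,:] = [+0.0000, -0.3333, -0.1111, -0.4444]
  T[1,:] = [+0.0000, -0.0370, -0.5679, +0.1728]
  T[2,:] = [+0.0000, +0.0905, +0.2771, -0.2003]
  T[3,:] = [+0.0000, +0.0237, -0.6094, +0.3340]
|roots of det(T-λI)|: 0.6096, 0.1299, 0.1299, 0.0000.
ρ = 0.6096; 0.6096 < 1 ⇒ converges.

0.6096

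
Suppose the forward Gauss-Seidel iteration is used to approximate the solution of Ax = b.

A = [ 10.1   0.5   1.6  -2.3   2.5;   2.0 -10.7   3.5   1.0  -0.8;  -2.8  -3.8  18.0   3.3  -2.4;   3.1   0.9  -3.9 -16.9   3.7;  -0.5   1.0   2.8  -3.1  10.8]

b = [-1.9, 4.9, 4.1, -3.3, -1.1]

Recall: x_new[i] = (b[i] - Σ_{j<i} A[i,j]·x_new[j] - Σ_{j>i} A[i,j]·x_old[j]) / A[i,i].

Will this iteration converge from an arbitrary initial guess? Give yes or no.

yes

Split A = D + L + U, D = diag(10.1, -10.7, 18, -16.9, 10.8).
Gauss-Seidel: T = -(D+L)⁻¹U, row 0 first, T[0,2] = -(1.6)/(10.1) = -0.1584; later rows by forward substitution.
  T[0,:] = [+0.0000  -0.0495  -0.1584  +0.2277  -0.2475]
  T[1,:] = [+0.0000  -0.0093  +0.2975  +0.1360  -0.1210]
  T[2,:] = [+0.0000  -0.0097  +0.0382  -0.1192  +0.0693]
  T[3,:] = [+0.0000  -0.0073  -0.0220  +0.0765  +0.1511]
  T[4,:] = [+0.0000  -0.0010  -0.0511  +0.0508  +0.0252]
eigenvalue magnitudes: 0.1742, 0.0928, 0.0928, 0.0201, 0.0000.
ρ(T) = max|λ| = 0.1742; 0.1742 < 1 ⇒ converges.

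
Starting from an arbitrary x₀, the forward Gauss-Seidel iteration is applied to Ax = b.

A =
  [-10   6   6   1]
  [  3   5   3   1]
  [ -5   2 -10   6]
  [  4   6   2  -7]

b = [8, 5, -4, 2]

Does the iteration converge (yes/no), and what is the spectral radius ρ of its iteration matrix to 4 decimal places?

yes, ρ = 0.8857

Diagonal D = diag(-10, 5, -10, -7); L, U strict lower/upper.
GS T = -(D+L)⁻¹U: row 0 first, T[0,2] = -(6)/(-10) = +0.6000; later rows by forward substitution.
  T[0,:] = [+0.0000  +0.6000  +0.6000  +0.1000]
  T[1,:] = [+0.0000  -0.3600  -0.9600  -0.2600]
  T[2,:] = [+0.0000  -0.3720  -0.4920  +0.4980]
  T[3,:] = [+0.0000  -0.0720  -0.6206  -0.0234]
|eigenvalues of T|: 0.8857, 0.3733, 0.3733, 0.0000.
ρ = 0.8857; 0.8857 < 1 ⇒ converges.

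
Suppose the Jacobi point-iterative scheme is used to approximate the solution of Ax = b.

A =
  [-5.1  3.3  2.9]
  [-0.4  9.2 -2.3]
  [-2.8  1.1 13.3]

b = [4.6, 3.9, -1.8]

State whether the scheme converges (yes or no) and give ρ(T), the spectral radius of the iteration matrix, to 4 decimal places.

Let D = diag(-5.1, 9.2, 13.3); L, U the strict triangles.
Jacobi: T = -D⁻¹(L+U), T[0,2] = -(2.9)/(-5.1) = +0.5686; T[0,0] = 0.
  T[0,:] = [+0.0000, +0.6471, +0.5686]
  T[1,:] = [+0.0435, +0.0000, +0.2500]
  T[2,:] = [+0.2105, -0.0827, +0.0000]
moduli |λ_i(T)| = 0.4460, 0.2679, 0.2679.
spectral radius ρ = 0.4460; 0.4460 < 1: convergent.

yes, ρ = 0.4460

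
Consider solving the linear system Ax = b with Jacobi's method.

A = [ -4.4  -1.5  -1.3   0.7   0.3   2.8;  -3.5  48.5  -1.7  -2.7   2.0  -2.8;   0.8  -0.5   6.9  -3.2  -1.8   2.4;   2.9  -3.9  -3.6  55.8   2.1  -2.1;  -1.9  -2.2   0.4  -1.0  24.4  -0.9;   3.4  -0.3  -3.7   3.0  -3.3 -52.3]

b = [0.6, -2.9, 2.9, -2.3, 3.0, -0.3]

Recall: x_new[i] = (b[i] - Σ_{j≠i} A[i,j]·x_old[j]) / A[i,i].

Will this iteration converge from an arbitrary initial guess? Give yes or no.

Split A = D + L + U, D = diag(-4.4, 48.5, 6.9, 55.8, 24.4, -52.3).
Jacobi T = -D⁻¹(L+U): T[3,4] = -(2.1)/(55.8) = -0.0376; T[3,3] = 0.
  T[0,:] = [+0.0000, -0.3409, -0.2955, +0.1591, +0.0682, +0.6364]
  T[1,:] = [+0.0722, +0.0000, +0.0351, +0.0557, -0.0412, +0.0577]
  T[2,:] = [-0.1159, +0.0725, +0.0000, +0.4638, +0.2609, -0.3478]
  T[3,:] = [-0.0520, +0.0699, +0.0645, +0.0000, -0.0376, +0.0376]
  T[4,:] = [+0.0779, +0.0902, -0.0164, +0.0410, +0.0000, +0.0369]
  T[5,:] = [+0.0650, -0.0057, -0.0707, +0.0574, -0.0631, +0.0000]
|λ(T)| sorted: 0.3315, 0.2300, 0.1868, 0.1868, 0.1445, 0.1445.
ρ(T) = max|λ| = 0.3315; 0.3315 < 1 ⇒ converges.

yes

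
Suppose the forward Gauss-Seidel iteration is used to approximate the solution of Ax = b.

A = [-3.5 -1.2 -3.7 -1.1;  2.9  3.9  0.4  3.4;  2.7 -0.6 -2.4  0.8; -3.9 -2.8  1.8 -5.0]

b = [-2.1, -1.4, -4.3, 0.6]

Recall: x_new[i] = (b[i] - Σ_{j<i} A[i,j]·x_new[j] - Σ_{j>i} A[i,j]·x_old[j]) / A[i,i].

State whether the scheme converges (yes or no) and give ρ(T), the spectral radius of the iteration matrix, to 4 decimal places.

no, ρ = 1.1412

Diagonal D = diag(-3.5, 3.9, -2.4, -5); L, U strict lower/upper.
T_GS = -(D+L)⁻¹U: row 0 first, T[0,2] = -(-3.7)/(-3.5) = -1.0571; later rows by forward substitution.
  T[0,:] = [+0.0000  -0.3429  -1.0571  -0.3143]
  T[1,:] = [+0.0000  +0.2549  +0.6835  -0.6381]
  T[2,:] = [+0.0000  -0.4495  -1.3602  +0.1393]
  T[3,:] = [+0.0000  -0.0371  -0.0479  +0.6526]
|roots of det(T-λI)|: 1.1412, 0.6768, 0.0118, 0.0000.
ρ = 1.1412; 1.1412 > 1, so it fails to converge.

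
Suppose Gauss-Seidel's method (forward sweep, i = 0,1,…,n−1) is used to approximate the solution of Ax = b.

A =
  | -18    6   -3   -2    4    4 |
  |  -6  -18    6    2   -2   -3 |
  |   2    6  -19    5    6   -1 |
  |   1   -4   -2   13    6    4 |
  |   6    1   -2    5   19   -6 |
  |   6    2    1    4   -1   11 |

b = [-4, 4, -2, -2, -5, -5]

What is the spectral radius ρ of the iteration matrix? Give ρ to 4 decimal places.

Split A = D + L + U, D = diag(-18, -18, -19, 13, 19, 11).
T_GS = -(D+L)⁻¹U: row 0 first, T[0,3] = -(-2)/(-18) = -0.1111; later rows by forward substitution.
  T[0,:] = [+0.0000 +0.3333 -0.1667 -0.1111 +0.2222 +0.2222]
  T[1,:] = [+0.0000 -0.1111 +0.3889 +0.1481 -0.1852 -0.2407]
  T[2,:] = [+0.0000 +0.0000 +0.1053 +0.2982 +0.2807 -0.1053]
  T[3,:] = [+0.0000 -0.0598 +0.1487 +0.1000 -0.4924 -0.4151]
  T[4,:] = [+0.0000 -0.0837 +0.0041 +0.0324 +0.0987 +0.3564]
  T[5,:] = [+0.0000 -0.1475 -0.0431 -0.0269 +0.0750 +0.1155]
|λ(T)| sorted: 0.5458, 0.2668, 0.2668, 0.2446, 0.2446, 0.0000.
spectral radius ρ = 0.5458; 0.5458 < 1: convergent.

0.5458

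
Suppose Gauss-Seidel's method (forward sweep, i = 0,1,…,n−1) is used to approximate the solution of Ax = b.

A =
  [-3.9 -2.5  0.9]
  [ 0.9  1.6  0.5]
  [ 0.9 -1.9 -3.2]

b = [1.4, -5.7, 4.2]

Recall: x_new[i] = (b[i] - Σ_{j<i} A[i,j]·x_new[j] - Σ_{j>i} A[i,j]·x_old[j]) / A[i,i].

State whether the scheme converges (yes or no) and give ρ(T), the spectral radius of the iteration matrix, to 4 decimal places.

Diagonal D = diag(-3.9, 1.6, -3.2); L, U strict lower/upper.
GS T = -(D+L)⁻¹U: row 0 first, T[0,2] = -(0.9)/(-3.9) = +0.2308; later rows by forward substitution.
  T[0,:] = [+0.0000 -0.6410 +0.2308]
  T[1,:] = [+0.0000 +0.3606 -0.4423]
  T[2,:] = [+0.0000 -0.3944 +0.3275]
|λ(T)| sorted: 0.7620, 0.0739, 0.0000.
ρ(T) = max|λ| = 0.7620; 0.7620 < 1 ⇒ converges.

yes, ρ = 0.7620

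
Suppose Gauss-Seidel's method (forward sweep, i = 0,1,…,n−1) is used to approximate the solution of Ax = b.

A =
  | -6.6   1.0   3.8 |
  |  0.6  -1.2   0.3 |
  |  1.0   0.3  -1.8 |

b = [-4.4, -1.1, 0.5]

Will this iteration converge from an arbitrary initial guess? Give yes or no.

Diagonal D = diag(-6.6, -1.2, -1.8); L, U strict lower/upper.
GS T = -(D+L)⁻¹U: row 0 first, T[0,1] = -(1)/(-6.6) = +0.1515; later rows by forward substitution.
  T[0,:] = [+0.0000, +0.1515, +0.5758]
  T[1,:] = [+0.0000, +0.0758, +0.5379]
  T[2,:] = [+0.0000, +0.0968, +0.4095]
|eigenvalues of T|: 0.5253, 0.0401, 0.0000.
ρ = 0.5253; 0.5253 < 1: convergent.

yes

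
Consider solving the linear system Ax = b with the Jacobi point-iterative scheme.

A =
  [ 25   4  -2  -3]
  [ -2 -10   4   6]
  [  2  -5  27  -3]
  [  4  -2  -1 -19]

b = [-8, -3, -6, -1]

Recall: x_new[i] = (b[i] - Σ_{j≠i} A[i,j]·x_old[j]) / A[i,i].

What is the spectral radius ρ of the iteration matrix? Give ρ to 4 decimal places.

0.3409

Let D = diag(25, -10, 27, -19); L, U the strict triangles.
T_J = -D⁻¹(L+U): T[3,0] = -(4)/(-19) = +0.2105; T[3,3] = 0.
  T[0,:] = [+0.0000 -0.1600 +0.0800 +0.1200]
  T[1,:] = [-0.2000 +0.0000 +0.4000 +0.6000]
  T[2,:] = [-0.0741 +0.1852 +0.0000 +0.1111]
  T[3,:] = [+0.2105 -0.1053 -0.0526 +0.0000]
eigenvalue magnitudes: 0.3409, 0.2796, 0.2796, 0.0474.
ρ = 0.3409; 0.3409 < 1 ⇒ converges.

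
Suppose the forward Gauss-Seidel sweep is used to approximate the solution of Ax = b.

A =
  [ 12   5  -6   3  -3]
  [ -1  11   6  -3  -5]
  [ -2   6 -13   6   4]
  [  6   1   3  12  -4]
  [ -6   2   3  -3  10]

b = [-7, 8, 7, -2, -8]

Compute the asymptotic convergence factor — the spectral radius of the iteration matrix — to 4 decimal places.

0.6165

Split A = D + L + U, D = diag(12, 11, -13, 12, 10).
GS T = -(D+L)⁻¹U: row 0 first, T[0,4] = -(-3)/(12) = +0.2500; later rows by forward substitution.
  T[0,:] = [+0.0000, -0.4167, +0.5000, -0.2500, +0.2500]
  T[1,:] = [+0.0000, -0.0379, -0.5000, +0.2500, +0.4773]
  T[2,:] = [+0.0000, +0.0466, -0.3077, +0.6154, +0.4895]
  T[3,:] = [+0.0000, +0.1998, -0.1314, -0.0497, +0.0462]
  T[4,:] = [+0.0000, -0.1965, +0.4529, -0.3995, -0.0785]
|λ(T)| sorted: 0.6165, 0.3557, 0.3557, 0.2689, 0.0000.
ρ = 0.6165; 0.6165 < 1, so it converges for any x₀.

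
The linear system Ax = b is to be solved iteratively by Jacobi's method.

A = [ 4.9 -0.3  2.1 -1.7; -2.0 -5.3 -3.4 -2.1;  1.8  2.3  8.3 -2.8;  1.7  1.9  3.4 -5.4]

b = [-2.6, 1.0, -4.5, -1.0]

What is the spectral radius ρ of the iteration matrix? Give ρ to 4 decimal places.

0.8446

Let D = diag(4.9, -5.3, 8.3, -5.4); L, U the strict triangles.
Jacobi T = -D⁻¹(L+U): T[0,2] = -(2.1)/(4.9) = -0.4286; T[0,0] = 0.
  T[0,:] = [+0.0000, +0.0612, -0.4286, +0.3469]
  T[1,:] = [-0.3774, +0.0000, -0.6415, -0.3962]
  T[2,:] = [-0.2169, -0.2771, +0.0000, +0.3373]
  T[3,:] = [+0.3148, +0.3519, +0.6296, +0.0000]
moduli |λ_i(T)| = 0.8446, 0.4633, 0.3268, 0.3268.
ρ(T) = max|λ| = 0.8446; 0.8446 < 1: convergent.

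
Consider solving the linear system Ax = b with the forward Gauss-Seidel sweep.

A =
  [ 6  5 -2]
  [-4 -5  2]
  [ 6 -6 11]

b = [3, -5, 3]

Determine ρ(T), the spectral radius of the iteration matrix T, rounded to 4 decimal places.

0.7882

Let D = diag(6, -5, 11); L, U the strict triangles.
T_GS = -(D+L)⁻¹U: row 0 first, T[0,2] = -(-2)/(6) = +0.3333; later rows by forward substitution.
  T[0,:] = [+0.0000  -0.8333  +0.3333]
  T[1,:] = [+0.0000  +0.6667  +0.1333]
  T[2,:] = [+0.0000  +0.8182  -0.1091]
|roots of det(T-λI)|: 0.7882, 0.2307, 0.0000.
spectral radius ρ = 0.7882; 0.7882 < 1, so it converges for any x₀.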